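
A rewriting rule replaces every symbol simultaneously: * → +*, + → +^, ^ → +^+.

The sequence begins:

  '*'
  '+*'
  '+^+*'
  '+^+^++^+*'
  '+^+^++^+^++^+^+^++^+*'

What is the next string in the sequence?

+^+^++^+^++^+^+^++^+^++^+^+^++^+^++^+^++^+^+^++^+*

Applying the rule to each of the 21 symbols of +^+^++^+^++^+^+^++^+* gives the pieces +^ +^+ +^ +^+ +^ +^ +^+ +^ +^+ +^ +^ +^+ +^ +^+ +^ +^+ +^ +^ +^+ +^ +*, which concatenate to the answer.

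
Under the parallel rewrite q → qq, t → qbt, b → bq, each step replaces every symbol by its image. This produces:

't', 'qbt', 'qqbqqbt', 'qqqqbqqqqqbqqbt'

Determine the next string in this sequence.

Rewriting the 15 symbols of qqqqbqqqqqbqqbt one by one yields qq qq qq qq bq qq qq qq qq qq bq qq qq bq qbt; concatenated:

qqqqqqqqbqqqqqqqqqqqbqqqqqbqqbt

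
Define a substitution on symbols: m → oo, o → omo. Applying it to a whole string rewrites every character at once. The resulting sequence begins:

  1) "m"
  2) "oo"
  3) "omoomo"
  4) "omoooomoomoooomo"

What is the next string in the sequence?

Rewriting the 16 symbols of omoooomoomoooomo one by one yields omo oo omo omo omo omo oo omo omo oo omo omo omo omo oo omo; concatenated:

omoooomoomoomoomoooomoomoooomoomoomoomoooomo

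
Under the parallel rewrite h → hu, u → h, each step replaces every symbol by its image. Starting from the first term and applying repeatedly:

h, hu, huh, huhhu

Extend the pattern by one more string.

huhhuhuh

Apply φ to huhhu symbol by symbol: h→hu, u→h, h→hu, h→hu, u→h; joined: hu h hu hu h.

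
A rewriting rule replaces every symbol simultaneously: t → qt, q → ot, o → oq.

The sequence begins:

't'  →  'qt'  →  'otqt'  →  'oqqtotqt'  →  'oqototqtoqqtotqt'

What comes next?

oqotoqqtoqqtotqtoqototqtoqqtotqt

Replace each of the 16 characters of oqototqtoqqtotqt in place — oq ot oq qt oq qt ot qt oq ot ot qt oq qt ot qt — and concatenate.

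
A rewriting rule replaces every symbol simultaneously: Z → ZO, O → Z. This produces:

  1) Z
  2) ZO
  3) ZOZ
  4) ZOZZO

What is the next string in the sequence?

ZOZZOZOZ

Apply φ to ZOZZO symbol by symbol: Z→ZO, O→Z, Z→ZO, Z→ZO, O→Z; joined: ZO Z ZO ZO Z.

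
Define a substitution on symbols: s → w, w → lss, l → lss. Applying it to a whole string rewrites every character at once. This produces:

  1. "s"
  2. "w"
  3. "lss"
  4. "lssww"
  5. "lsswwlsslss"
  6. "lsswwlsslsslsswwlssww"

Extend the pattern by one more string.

lsswwlsslsslsswwlsswwlsswwlsslsslsswwlsslss

φ(lsswwlsslsslsswwlssww) expands symbol-by-symbol to lss w w lss lss lss w w lss w w lss w w lss lss lss w w lss lss; joining the 21 pieces gives the next term.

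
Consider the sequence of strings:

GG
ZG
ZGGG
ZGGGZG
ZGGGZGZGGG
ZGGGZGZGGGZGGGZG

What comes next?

This is a Fibonacci-style word recurrence s(k) = s(k−1)·s(k−2): e.g. ZG·GG = ZGGG.
Continuing: ZGGGZGZGGGZGGGZG · ZGGGZGZGGG gives term 7.

ZGGGZGZGGGZGGGZGZGGGZGZGGG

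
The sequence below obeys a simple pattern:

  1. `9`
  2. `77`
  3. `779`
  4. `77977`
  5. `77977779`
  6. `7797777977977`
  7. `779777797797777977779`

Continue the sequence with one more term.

From term 3 onward, concatenate the last term with the second-to-last: 77·9 = 779, 779·77 = 77977, …
Continuing: 779777797797777977779 · 7797777977977 gives term 8.

7797777977977779777797797777977977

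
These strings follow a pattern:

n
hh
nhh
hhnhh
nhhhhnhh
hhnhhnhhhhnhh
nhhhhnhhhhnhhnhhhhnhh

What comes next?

hhnhhnhhhhnhhnhhhhnhhhhnhhnhhhhnhh

From term 3 onward, concatenate the second-to-last term with the last: n·hh = nhh, hh·nhh = hhnhh, …
Continuing: hhnhhnhhhhnhh · nhhhhnhhhhnhhnhhhhnhh gives term 8.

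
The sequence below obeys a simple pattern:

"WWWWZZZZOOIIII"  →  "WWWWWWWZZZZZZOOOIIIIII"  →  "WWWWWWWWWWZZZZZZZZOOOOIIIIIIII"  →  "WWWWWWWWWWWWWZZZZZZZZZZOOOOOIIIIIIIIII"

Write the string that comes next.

WWWWWWWWWWWWWWWWZZZZZZZZZZZZOOOOOOIIIIIIIIIIII

The n-th term is 3n-2 W's then 2n Z's then n O's then 2n I's, where the shown terms are n = 2, 3, 4, 5.
For the next term, n = 6, so the run lengths are 16, 12, 6, 12.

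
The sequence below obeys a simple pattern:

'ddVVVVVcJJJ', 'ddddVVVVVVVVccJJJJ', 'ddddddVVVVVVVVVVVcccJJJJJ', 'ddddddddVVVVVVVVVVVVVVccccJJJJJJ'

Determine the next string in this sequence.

ddddddddddVVVVVVVVVVVVVVVVVcccccJJJJJJJ

Reading off run lengths: d runs 2, 4, 6, 8; V runs 5, 8, 11, 14; c runs 1, 2, 3, 4; J runs 3, 4, 5, 6 — each is linear in n (n = 1, 2, …).
Setting n = 5 gives 10, 17, 5, 7 characters in each block.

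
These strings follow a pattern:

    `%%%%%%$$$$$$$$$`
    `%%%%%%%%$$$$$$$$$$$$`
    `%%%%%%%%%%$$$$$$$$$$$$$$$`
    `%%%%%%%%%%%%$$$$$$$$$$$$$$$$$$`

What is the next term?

%%%%%%%%%%%%%%$$$$$$$$$$$$$$$$$$$$$

Each string has the form %^{2n} $^{3n}, where the shown terms are n = 3, 4, 5, 6.
At n = 7 the blocks have lengths 14, 21.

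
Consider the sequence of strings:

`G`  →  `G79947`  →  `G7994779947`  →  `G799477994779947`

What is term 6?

The strings grow by a fixed suffix 79947 each time.
From G799477994779947, 2 further steps: G799477994779947 → G79947799477994779947 → (answer).

G7994779947799477994779947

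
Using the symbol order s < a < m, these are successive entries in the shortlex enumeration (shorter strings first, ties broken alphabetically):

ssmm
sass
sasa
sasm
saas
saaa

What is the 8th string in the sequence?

sams

Continuing the enumeration 2 steps past saaa: saaa → saam → (answer).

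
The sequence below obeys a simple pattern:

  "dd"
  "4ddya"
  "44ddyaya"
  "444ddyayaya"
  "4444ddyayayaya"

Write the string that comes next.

Every step adds 4 to the front and ya to the end of the previous string.
Applying this once more to 4444ddyayayaya:

44444ddyayayayaya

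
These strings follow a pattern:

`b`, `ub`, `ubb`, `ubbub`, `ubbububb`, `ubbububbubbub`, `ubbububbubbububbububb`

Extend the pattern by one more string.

ubbububbubbububbububbubbububbubbub

Each term (from the third on) is the previous term followed by the one before it: term 3 = ub·b = ubb.
The next term joins ubbububbubbububbububb and ubbububbubbub.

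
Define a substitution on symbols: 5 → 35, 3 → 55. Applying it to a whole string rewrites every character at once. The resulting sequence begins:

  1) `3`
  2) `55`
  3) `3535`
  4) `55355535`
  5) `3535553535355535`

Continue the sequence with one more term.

Rewriting the 16 symbols of 3535553535355535 one by one yields 55 35 55 35 35 35 55 35 55 35 55 35 35 35 55 35; concatenated:

55355535353555355535553535355535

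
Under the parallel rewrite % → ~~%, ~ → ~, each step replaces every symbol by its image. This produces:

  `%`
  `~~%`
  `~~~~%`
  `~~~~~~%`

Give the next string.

Expanding ~~~~~~%: ~→~, ~→~, ~→~, ~→~, ~→~, ~→~, %→~~%. Concatenated: ~ ~ ~ ~ ~ ~ ~~%.

~~~~~~~~%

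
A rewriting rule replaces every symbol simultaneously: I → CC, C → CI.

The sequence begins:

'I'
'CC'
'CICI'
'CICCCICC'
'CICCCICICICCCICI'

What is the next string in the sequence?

CICCCICICICCCICCCICCCICICICCCICC

Replace each of the 16 characters of CICCCICICICCCICI in place — CI CC CI CI CI CC CI CC CI CC CI CI CI CC CI CC — and concatenate.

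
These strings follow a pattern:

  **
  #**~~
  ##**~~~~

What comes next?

Every step adds # to the front and ~~ to the end of the previous string.
Applying this once more to ##**~~~~:

###**~~~~~~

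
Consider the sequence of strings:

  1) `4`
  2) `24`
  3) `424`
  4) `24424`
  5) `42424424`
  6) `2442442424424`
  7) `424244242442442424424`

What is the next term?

This is a Fibonacci-style word recurrence s(k) = s(k−2)·s(k−1): e.g. 4·24 = 424.
The next term joins 2442442424424 and 424244242442442424424.

2442442424424424244242442442424424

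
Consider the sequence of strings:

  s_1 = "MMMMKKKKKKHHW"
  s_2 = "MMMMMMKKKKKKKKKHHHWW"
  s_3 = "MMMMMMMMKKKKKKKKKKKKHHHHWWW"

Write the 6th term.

MMMMMMMMMMMMMMKKKKKKKKKKKKKKKKKKKKKHHHHHHHWWWWWW

Term n consists of 2n M's, followed by 3n K's, followed by n H's, followed by n-1 W's, where the shown terms are n = 2, 3, 4.
For term 6, n = 7, so the run lengths are 14, 21, 7, 6.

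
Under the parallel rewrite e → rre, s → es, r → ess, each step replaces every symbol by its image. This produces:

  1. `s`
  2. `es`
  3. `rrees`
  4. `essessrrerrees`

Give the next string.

Replace each of the 14 characters of essessrrerrees in place — rre es es rre es es ess ess rre ess ess rre rre es — and concatenate.

rreesesrreesesessessrreessessrrerrees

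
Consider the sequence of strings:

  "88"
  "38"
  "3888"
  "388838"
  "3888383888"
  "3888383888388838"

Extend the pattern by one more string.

From term 3 onward, concatenate the last term with the second-to-last: 38·88 = 3888, 3888·38 = 388838, …
Continuing: 3888383888388838 · 3888383888 gives term 7.

38883838883888383888383888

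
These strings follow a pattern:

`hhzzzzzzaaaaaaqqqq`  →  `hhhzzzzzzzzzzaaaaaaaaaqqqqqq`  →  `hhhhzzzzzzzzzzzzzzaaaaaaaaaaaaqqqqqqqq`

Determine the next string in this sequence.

Term n consists of n h's, followed by 4n-2 z's, followed by 3n a's, followed by 2n q's, where the shown terms are n = 2, 3, 4.
For the next term, n = 5, so the run lengths are 5, 18, 15, 10.

hhhhhzzzzzzzzzzzzzzzzzzaaaaaaaaaaaaaaaqqqqqqqqqq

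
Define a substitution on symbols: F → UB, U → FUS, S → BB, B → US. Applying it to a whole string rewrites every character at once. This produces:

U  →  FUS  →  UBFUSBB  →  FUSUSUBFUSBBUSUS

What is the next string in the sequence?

φ(FUSUSUBFUSBBUSUS) expands symbol-by-symbol to UB FUS BB FUS BB FUS US UB FUS BB US US FUS BB FUS BB; joining the 16 pieces gives the next term.

UBFUSBBFUSBBFUSUSUBFUSBBUSUSFUSBBFUSBB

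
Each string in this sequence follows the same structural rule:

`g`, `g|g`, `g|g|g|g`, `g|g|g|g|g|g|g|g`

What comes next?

Each string is two copies of the previous one joined by '|'.
Doubling g|g|g|g|g|g|g|g with '|' between the halves:

g|g|g|g|g|g|g|g|g|g|g|g|g|g|g|g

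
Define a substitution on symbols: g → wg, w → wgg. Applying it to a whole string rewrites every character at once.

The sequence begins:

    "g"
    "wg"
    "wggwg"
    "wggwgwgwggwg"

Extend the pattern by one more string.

Expanding wggwgwgwggwg: w→wgg, g→wg, g→wg, w→wgg, g→wg, w→wgg, g→wg, w→wgg, g→wg, g→wg, w→wgg, g→wg. Concatenated: wgg wg wg wgg wg wgg wg wgg wg wg wgg wg.

wggwgwgwggwgwggwgwggwgwgwggwg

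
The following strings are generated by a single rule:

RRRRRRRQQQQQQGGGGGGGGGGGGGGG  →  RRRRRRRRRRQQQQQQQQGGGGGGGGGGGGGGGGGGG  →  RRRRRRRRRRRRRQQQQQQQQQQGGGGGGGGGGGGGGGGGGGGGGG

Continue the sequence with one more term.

RRRRRRRRRRRRRRRRQQQQQQQQQQQQGGGGGGGGGGGGGGGGGGGGGGGGGGG

The n-th term is 3n-2 R's then 2n Q's then 4n+3 G's, where the shown terms are n = 3, 4, 5.
At n = 6 the blocks have lengths 16, 12, 27.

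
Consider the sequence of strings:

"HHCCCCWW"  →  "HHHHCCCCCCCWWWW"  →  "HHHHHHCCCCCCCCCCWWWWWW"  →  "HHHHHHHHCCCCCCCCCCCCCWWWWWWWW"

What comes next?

HHHHHHHHHHCCCCCCCCCCCCCCCCWWWWWWWWWW

Term n consists of 2n H's, followed by 3n+1 C's, followed by 2n W's (n = 1, 2, …).
At n = 5 the blocks have lengths 10, 16, 10.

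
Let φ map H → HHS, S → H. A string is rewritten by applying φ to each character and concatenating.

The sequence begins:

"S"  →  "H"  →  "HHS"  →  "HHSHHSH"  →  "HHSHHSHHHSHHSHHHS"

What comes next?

Rewriting the 17 symbols of HHSHHSHHHSHHSHHHS one by one yields HHS HHS H HHS HHS H HHS HHS HHS H HHS HHS H HHS HHS HHS H; concatenated:

HHSHHSHHHSHHSHHHSHHSHHSHHHSHHSHHHSHHSHHSH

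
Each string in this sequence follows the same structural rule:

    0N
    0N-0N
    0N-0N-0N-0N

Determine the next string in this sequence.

Every step duplicates the string with '-' between the halves.
Doubling 0N-0N-0N-0N with '-' between the halves:

0N-0N-0N-0N-0N-0N-0N-0N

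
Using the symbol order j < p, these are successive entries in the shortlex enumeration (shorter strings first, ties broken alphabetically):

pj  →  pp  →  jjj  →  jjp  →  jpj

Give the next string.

The successor of jpj increments the rightmost position that isn't already p and resets every position after it to j.

jpp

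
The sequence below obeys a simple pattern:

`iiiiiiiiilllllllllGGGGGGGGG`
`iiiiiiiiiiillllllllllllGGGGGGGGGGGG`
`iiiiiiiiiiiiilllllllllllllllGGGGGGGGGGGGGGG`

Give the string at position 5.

Reading off run lengths: i runs 9, 11, 13; l runs 9, 12, 15; G runs 9, 12, 15 — each is linear in n, where the shown terms are n = 3, 4, 5.
At n = 7 the blocks have lengths 17, 21, 21.

iiiiiiiiiiiiiiiiilllllllllllllllllllllGGGGGGGGGGGGGGGGGGGGG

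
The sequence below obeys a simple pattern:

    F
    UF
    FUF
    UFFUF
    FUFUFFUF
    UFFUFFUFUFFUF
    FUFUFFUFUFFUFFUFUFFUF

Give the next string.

UFFUFFUFUFFUFFUFUFFUFUFFUFFUFUFFUF

This is a Fibonacci-style word recurrence s(k) = s(k−2)·s(k−1): e.g. F·UF = FUF.
Continuing: UFFUFFUFUFFUF · FUFUFFUFUFFUFFUFUFFUF gives term 8.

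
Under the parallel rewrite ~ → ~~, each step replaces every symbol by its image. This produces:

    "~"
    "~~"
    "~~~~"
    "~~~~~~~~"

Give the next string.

~~~~~~~~~~~~~~~~

Rewriting each symbol of ~~~~~~~~: ~→~~, ~→~~, ~→~~, ~→~~, ~→~~, ~→~~, ~→~~, ~→~~, which concatenates to ~~ ~~ ~~ ~~ ~~ ~~ ~~ ~~.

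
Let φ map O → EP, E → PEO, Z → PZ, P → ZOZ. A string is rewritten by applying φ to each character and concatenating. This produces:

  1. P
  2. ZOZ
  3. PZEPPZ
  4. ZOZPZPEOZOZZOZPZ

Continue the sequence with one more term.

Rewriting the 16 symbols of ZOZPZPEOZOZZOZPZ one by one yields PZ EP PZ ZOZ PZ ZOZ PEO EP PZ EP PZ PZ EP PZ ZOZ PZ; concatenated:

PZEPPZZOZPZZOZPEOEPPZEPPZPZEPPZZOZPZ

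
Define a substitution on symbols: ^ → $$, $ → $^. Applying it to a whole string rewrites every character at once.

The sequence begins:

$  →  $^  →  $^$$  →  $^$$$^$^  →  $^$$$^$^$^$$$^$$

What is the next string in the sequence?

φ($^$$$^$^$^$$$^$$) expands symbol-by-symbol to $^ $$ $^ $^ $^ $$ $^ $$ $^ $$ $^ $^ $^ $$ $^ $^; joining the 16 pieces gives the next term.

$^$$$^$^$^$$$^$$$^$$$^$^$^$$$^$^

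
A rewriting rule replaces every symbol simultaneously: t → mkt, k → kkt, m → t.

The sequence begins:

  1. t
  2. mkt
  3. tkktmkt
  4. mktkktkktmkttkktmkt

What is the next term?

Rewriting the 19 symbols of mktkktkktmkttkktmkt one by one yields t kkt mkt kkt kkt mkt kkt kkt mkt t kkt mkt mkt kkt kkt mkt t kkt mkt; concatenated:

tkktmktkktkktmktkktkktmkttkktmktmktkktkktmkttkktmkt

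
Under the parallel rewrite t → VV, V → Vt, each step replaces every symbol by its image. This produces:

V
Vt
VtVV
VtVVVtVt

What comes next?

VtVVVtVtVtVVVtVV

Apply φ to VtVVVtVt symbol by symbol: V→Vt, t→VV, V→Vt, V→Vt, V→Vt, t→VV, V→Vt, t→VV; joined: Vt VV Vt Vt Vt VV Vt VV.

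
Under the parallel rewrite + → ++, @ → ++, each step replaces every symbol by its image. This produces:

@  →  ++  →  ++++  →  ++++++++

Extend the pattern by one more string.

Rewriting each symbol of ++++++++: +→++, +→++, +→++, +→++, +→++, +→++, +→++, +→++, which concatenates to ++ ++ ++ ++ ++ ++ ++ ++.

++++++++++++++++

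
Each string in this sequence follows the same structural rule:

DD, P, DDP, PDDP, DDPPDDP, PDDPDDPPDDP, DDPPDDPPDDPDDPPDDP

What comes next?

Each term (from the third on) is the two preceding terms concatenated in order: term 3 = DD·P = DDP.
The next term joins PDDPDDPPDDP and DDPPDDPPDDPDDPPDDP.

PDDPDDPPDDPDDPPDDPPDDPDDPPDDP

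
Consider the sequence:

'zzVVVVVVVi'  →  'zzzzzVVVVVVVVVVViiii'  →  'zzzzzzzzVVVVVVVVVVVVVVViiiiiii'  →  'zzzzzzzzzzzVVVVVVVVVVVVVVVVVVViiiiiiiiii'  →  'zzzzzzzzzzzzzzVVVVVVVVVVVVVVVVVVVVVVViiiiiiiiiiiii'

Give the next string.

Each string has the form z^{3n-1} V^{4n+3} i^{3n-2} (n = 1, 2, …).
Setting n = 6 gives 17, 27, 16 characters in each block.

zzzzzzzzzzzzzzzzzVVVVVVVVVVVVVVVVVVVVVVVVVVViiiiiiiiiiiiiiii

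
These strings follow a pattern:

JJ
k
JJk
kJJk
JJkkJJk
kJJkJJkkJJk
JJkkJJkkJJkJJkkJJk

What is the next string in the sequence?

kJJkJJkkJJkJJkkJJkkJJkJJkkJJk

From term 3 onward, concatenate the second-to-last term with the last: JJ·k = JJk, k·JJk = kJJk, …
The next term joins kJJkJJkkJJk and JJkkJJkkJJkJJkkJJk.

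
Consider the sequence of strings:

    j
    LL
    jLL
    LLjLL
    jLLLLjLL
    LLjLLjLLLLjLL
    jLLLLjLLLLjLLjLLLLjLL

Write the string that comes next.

LLjLLjLLLLjLLjLLLLjLLLLjLLjLLLLjLL

From term 3 onward, concatenate the second-to-last term with the last: j·LL = jLL, LL·jLL = LLjLL, …
Continuing: LLjLLjLLLLjLL · jLLLLjLLLLjLLjLLLLjLL gives term 8.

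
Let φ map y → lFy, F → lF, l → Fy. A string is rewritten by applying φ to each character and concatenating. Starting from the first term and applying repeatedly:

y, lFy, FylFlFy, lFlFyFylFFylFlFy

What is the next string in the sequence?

FylFFylFlFylFlFyFylFlFlFyFylFFylFlFy

Applying the rule to each of the 16 symbols of lFlFyFylFFylFlFy gives the pieces Fy lF Fy lF lFy lF lFy Fy lF lF lFy Fy lF Fy lF lFy, which concatenate to the answer.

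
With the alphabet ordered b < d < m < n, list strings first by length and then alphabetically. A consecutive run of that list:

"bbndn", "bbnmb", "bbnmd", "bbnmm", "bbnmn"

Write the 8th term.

Advancing 3 positions from bbnmn through bbnmn → bbnnb → bbnnd reaches term 8.

bbnnm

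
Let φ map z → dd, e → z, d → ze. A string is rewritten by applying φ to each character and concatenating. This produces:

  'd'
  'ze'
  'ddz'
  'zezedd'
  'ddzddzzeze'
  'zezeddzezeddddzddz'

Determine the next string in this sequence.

Rewriting the 18 symbols of zezeddzezeddddzddz one by one yields dd z dd z ze ze dd z dd z ze ze ze ze dd ze ze dd; concatenated:

ddzddzzezeddzddzzezezezeddzezedd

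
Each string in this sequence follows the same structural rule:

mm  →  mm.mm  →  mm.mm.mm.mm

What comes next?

Each string is two copies of the previous one joined by '.'.
Doubling mm.mm.mm.mm with '.' between the halves:

mm.mm.mm.mm.mm.mm.mm.mm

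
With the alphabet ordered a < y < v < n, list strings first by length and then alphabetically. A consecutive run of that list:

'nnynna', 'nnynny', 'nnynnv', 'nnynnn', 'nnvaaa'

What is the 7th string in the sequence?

Stepping forward 2 times from nnvaaa: nnvaaa → nnvaay, then the target.

nnvaav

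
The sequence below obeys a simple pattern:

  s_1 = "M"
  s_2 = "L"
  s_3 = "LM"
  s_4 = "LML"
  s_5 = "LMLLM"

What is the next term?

LMLLMLML

This is a Fibonacci-style word recurrence s(k) = s(k−1)·s(k−2): e.g. L·M = LM.
Continuing: LMLLM · LML gives term 6.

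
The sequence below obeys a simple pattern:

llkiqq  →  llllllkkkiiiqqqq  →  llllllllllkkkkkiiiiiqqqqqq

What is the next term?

Term n consists of 4n-2 l's, followed by 2n-1 k's, followed by 2n-1 i's, followed by 2n q's (n = 1, 2, …).
At n = 4 the blocks have lengths 14, 7, 7, 8.

llllllllllllllkkkkkkkiiiiiiiqqqqqqqq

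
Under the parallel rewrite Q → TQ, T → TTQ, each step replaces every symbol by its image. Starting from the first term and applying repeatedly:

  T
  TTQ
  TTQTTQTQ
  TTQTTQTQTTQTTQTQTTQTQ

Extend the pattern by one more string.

φ(TTQTTQTQTTQTTQTQTTQTQ) expands symbol-by-symbol to TTQ TTQ TQ TTQ TTQ TQ TTQ TQ TTQ TTQ TQ TTQ TTQ TQ TTQ TQ TTQ TTQ TQ TTQ TQ; joining the 21 pieces gives the next term.

TTQTTQTQTTQTTQTQTTQTQTTQTTQTQTTQTTQTQTTQTQTTQTTQTQTTQTQ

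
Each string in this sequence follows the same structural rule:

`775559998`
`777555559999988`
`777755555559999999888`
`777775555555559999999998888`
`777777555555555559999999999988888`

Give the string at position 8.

777777777555555555555555559999999999999999988888888

Each string has the form 7^{n+1} 5^{2n+1} 9^{2n+1} 8^{n} (n = 1, 2, …).
Setting n = 8 gives 9, 17, 17, 8 characters in each block.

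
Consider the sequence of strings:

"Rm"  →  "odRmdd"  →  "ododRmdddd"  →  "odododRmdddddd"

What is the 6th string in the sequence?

Every step adds od to the front and dd to the end of the previous string.
From odododRmdddddd, 2 further steps: odododRmdddddd → ododododRmdddddddd → (answer).

odododododRmdddddddddd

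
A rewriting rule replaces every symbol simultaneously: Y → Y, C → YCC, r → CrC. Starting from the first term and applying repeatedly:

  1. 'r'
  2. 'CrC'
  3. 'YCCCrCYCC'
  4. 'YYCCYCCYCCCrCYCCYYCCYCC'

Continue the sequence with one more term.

YYYCCYCCYYCCYCCYYCCYCCYCCCrCYCCYYCCYCCYYYCCYCCYYCCYCC

φ(YYCCYCCYCCCrCYCCYYCCYCC) expands symbol-by-symbol to Y Y YCC YCC Y YCC YCC Y YCC YCC YCC CrC YCC Y YCC YCC Y Y YCC YCC Y YCC YCC; joining the 23 pieces gives the next term.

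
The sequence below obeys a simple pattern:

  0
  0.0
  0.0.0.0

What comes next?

s(k+1) = s(k)·.·s(k) — each term doubles the last with '.' between the halves.
So the next term is two copies of 0.0.0.0 with '.' between the halves.

0.0.0.0.0.0.0.0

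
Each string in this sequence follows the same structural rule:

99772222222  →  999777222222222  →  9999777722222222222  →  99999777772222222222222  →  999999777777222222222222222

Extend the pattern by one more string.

Term n consists of n-1 9's, followed by n-1 7's, followed by 2n+1 2's, where the shown terms are n = 3, 4, 5, 6, 7.
At n = 8 the blocks have lengths 7, 7, 17.

9999999777777722222222222222222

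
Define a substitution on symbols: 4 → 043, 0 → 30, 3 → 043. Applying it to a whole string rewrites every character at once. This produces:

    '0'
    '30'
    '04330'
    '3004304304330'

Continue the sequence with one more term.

Applying the rule to each of the 13 symbols of 3004304304330 gives the pieces 043 30 30 043 043 30 043 043 30 043 043 043 30, which concatenate to the answer.

0433030043043300430433004304304330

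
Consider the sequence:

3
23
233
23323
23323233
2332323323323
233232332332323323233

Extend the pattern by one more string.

Each term (from the third on) is the previous term followed by the one before it: term 3 = 23·3 = 233.
Continuing: 233232332332323323233 · 2332323323323 gives term 8.

2332323323323233232332332323323323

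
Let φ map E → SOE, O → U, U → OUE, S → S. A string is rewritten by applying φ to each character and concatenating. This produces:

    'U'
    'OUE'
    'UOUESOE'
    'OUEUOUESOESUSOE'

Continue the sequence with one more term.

UOUESOEOUEUOUESOESUSOESOUESUSOE

φ(OUEUOUESOESUSOE) expands symbol-by-symbol to U OUE SOE OUE U OUE SOE S U SOE S OUE S U SOE; joining the 15 pieces gives the next term.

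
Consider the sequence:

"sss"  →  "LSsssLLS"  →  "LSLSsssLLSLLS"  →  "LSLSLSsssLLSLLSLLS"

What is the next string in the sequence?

LSLSLSLSsssLLSLLSLLSLLS

Every step adds LS to the front and LLS to the end of the previous string.
One more step from LSLSLSsssLLSLLSLLS gives the answer.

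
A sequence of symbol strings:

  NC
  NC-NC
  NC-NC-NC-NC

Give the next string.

s(k+1) = s(k)·-·s(k) — each term doubles the last with '-' between the halves.
Doubling NC-NC-NC-NC with '-' between the halves:

NC-NC-NC-NC-NC-NC-NC-NC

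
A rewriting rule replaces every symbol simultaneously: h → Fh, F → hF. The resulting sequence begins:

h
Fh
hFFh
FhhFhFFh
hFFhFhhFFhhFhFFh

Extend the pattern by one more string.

FhhFhFFhhFFhFhhFhFFhFhhFFhhFhFFh

Replace each of the 16 characters of hFFhFhhFFhhFhFFh in place — Fh hF hF Fh hF Fh Fh hF hF Fh Fh hF Fh hF hF Fh — and concatenate.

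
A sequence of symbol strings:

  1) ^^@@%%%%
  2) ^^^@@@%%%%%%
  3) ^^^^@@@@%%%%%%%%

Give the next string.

^^^^^@@@@@%%%%%%%%%%

Each string has the form ^^{n} @^{n} %^{2n}, where the shown terms are n = 2, 3, 4.
For the next term, n = 5, so the run lengths are 5, 5, 10.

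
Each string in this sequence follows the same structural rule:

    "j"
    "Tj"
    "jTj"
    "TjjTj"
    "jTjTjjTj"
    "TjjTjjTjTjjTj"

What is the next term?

jTjTjjTjTjjTjjTjTjjTj

This is a Fibonacci-style word recurrence s(k) = s(k−2)·s(k−1): e.g. j·Tj = jTj.
Continuing: jTjTjjTj · TjjTjjTjTjjTj gives term 7.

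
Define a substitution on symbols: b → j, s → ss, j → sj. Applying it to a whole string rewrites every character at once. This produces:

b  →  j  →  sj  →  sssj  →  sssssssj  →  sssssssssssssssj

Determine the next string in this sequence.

Rewriting the 16 symbols of sssssssssssssssj one by one yields ss ss ss ss ss ss ss ss ss ss ss ss ss ss ss sj; concatenated:

sssssssssssssssssssssssssssssssj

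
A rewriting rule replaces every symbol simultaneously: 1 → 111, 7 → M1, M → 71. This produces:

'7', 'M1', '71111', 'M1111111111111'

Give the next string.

71111111111111111111111111111111111111111

Replace each of the 14 characters of M1111111111111 in place — 71 111 111 111 111 111 111 111 111 111 111 111 111 111 — and concatenate.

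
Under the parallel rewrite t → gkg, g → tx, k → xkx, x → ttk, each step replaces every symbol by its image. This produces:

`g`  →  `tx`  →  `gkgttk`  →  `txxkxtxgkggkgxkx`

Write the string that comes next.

Rewriting the 16 symbols of txxkxtxgkggkgxkx one by one yields gkg ttk ttk xkx ttk gkg ttk tx xkx tx tx xkx tx ttk xkx ttk; concatenated:

gkgttkttkxkxttkgkgttktxxkxtxtxxkxtxttkxkxttk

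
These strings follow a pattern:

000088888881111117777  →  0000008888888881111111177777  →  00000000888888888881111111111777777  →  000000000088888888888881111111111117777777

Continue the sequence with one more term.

0000000000008888888888888881111111111111177777777

Reading off run lengths: 0 runs 4, 6, 8, 10; 8 runs 7, 9, 11, 13; 1 runs 6, 8, 10, 12; 7 runs 4, 5, 6, 7 — each is linear in n, where the shown terms are n = 2, 3, 4, 5.
For the next term, n = 6, so the run lengths are 12, 15, 14, 8.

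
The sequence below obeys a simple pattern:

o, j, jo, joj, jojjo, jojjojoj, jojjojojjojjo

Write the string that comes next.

Each term (from the third on) is the previous term followed by the one before it: term 3 = j·o = jo.
So term 8 is jojjojojjojjo·jojjojoj.

jojjojojjojjojojjojoj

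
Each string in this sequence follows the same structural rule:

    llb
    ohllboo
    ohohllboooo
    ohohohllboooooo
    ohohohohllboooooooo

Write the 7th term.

Each term wraps the previous one in oh on the left and oo on the right.
From ohohohohllboooooooo, 2 further steps: ohohohohllboooooooo → ohohohohohllboooooooooo → (answer).

ohohohohohohllboooooooooooo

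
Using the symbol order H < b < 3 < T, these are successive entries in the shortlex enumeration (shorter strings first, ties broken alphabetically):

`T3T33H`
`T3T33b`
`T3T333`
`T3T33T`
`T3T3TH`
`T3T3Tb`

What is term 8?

Stepping forward 2 times from T3T3Tb: T3T3Tb → T3T3T3, then the target.

T3T3TT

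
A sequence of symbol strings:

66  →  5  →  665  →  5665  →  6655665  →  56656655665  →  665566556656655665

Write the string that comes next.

56656655665665566556656655665

From term 3 onward, concatenate the second-to-last term with the last: 66·5 = 665, 5·665 = 5665, …
The next term joins 56656655665 and 665566556656655665.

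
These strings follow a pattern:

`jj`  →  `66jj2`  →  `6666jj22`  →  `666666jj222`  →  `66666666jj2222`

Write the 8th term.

Every step adds 66 to the front and 2 to the end of the previous string.
From 66666666jj2222, 3 further steps: 66666666jj2222 → 6666666666jj22222 → 666666666666jj222222 → (answer).

66666666666666jj2222222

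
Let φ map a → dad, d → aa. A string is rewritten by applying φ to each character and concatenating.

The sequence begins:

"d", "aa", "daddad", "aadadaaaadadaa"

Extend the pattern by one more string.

Replace each of the 14 characters of aadadaaaadadaa in place — dad dad aa dad aa dad dad dad dad aa dad aa dad dad — and concatenate.

daddadaadadaadaddaddaddadaadadaadaddad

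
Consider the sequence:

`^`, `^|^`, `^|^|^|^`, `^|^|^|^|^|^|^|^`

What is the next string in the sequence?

^|^|^|^|^|^|^|^|^|^|^|^|^|^|^|^

Each string is two copies of the previous one joined by '|'.
So the next term is two copies of ^|^|^|^|^|^|^|^ with '|' between the halves.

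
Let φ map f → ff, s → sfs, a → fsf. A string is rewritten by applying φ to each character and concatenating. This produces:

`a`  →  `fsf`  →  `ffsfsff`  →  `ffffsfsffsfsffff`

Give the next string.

Rewriting the 16 symbols of ffffsfsffsfsffff one by one yields ff ff ff ff sfs ff sfs ff ff sfs ff sfs ff ff ff ff; concatenated:

ffffffffsfsffsfsffffsfsffsfsffffffff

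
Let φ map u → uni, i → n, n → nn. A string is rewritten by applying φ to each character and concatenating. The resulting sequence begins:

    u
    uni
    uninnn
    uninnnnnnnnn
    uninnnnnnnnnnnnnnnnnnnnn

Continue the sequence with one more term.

Rewriting the 24 symbols of uninnnnnnnnnnnnnnnnnnnnn one by one yields uni nn n nn nn nn nn nn nn nn nn nn nn nn nn nn nn nn nn nn nn nn nn nn; concatenated:

uninnnnnnnnnnnnnnnnnnnnnnnnnnnnnnnnnnnnnnnnnnnnn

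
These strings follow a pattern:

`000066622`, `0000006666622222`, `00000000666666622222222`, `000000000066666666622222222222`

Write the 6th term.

00000000000000666666666666622222222222222222

The n-th term is 2n+2 0's then 2n+1 6's then 3n-1 2's (n = 1, 2, …).
For term 6, n = 6, so the run lengths are 14, 13, 17.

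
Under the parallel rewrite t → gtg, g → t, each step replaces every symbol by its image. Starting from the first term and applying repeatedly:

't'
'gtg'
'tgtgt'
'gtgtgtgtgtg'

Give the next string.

Expanding gtgtgtgtgtg: g→t, t→gtg, g→t, t→gtg, g→t, t→gtg, g→t, t→gtg, g→t, t→gtg, g→t. Concatenated: t gtg t gtg t gtg t gtg t gtg t.

tgtgtgtgtgtgtgtgtgtgt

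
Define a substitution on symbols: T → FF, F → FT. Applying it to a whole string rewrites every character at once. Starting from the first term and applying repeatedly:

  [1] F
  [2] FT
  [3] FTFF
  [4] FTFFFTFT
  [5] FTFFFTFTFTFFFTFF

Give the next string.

Rewriting the 16 symbols of FTFFFTFTFTFFFTFF one by one yields FT FF FT FT FT FF FT FF FT FF FT FT FT FF FT FT; concatenated:

FTFFFTFTFTFFFTFFFTFFFTFTFTFFFTFT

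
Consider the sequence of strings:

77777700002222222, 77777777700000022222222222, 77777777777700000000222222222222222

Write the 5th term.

Reading off run lengths: 7 runs 6, 9, 12; 0 runs 4, 6, 8; 2 runs 7, 11, 15 — each is linear in n, where the shown terms are n = 2, 3, 4.
Setting n = 6 gives 18, 12, 23 characters in each block.

77777777777777777700000000000022222222222222222222222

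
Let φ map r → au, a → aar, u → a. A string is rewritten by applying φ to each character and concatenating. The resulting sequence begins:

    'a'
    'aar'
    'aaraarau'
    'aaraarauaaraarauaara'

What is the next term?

Rewriting the 20 symbols of aaraarauaaraarauaara one by one yields aar aar au aar aar au aar a aar aar au aar aar au aar a aar aar au aar; concatenated:

aaraarauaaraarauaaraaaraarauaaraarauaaraaaraarauaar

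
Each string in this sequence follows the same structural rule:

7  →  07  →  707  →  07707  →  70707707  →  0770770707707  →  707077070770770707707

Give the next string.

0770770707707707077070770770707707

From term 3 onward, concatenate the second-to-last term with the last: 7·07 = 707, 07·707 = 07707, …
So term 8 is 0770770707707·707077070770770707707.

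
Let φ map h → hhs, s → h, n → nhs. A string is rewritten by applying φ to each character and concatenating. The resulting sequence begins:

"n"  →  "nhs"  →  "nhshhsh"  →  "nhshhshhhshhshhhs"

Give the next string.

Rewriting the 17 symbols of nhshhshhhshhshhhs one by one yields nhs hhs h hhs hhs h hhs hhs hhs h hhs hhs h hhs hhs hhs h; concatenated:

nhshhshhhshhshhhshhshhshhhshhshhhshhshhsh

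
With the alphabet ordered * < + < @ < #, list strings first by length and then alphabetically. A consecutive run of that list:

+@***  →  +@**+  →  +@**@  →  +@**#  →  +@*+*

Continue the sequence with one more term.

Treat +@*+* as a base-4 numeral over the given alphabet and add one, carrying through any trailing #'s.

+@*++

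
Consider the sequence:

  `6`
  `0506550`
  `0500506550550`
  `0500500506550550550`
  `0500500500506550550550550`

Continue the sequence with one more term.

Every step adds 050 to the front and 550 to the end of the previous string.
Applying this once more to 0500500500506550550550550:

0500500500500506550550550550550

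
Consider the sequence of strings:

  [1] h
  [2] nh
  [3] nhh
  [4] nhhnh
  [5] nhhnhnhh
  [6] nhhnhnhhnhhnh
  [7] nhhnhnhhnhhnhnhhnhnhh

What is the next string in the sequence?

From term 3 onward, concatenate the last term with the second-to-last: nh·h = nhh, nhh·nh = nhhnh, …
So term 8 is nhhnhnhhnhhnhnhhnhnhh·nhhnhnhhnhhnh.

nhhnhnhhnhhnhnhhnhnhhnhhnhnhhnhhnh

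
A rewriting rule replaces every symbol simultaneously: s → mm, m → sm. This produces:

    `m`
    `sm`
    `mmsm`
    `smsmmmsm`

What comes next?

Rewriting each symbol of smsmmmsm: s→mm, m→sm, s→mm, m→sm, m→sm, m→sm, s→mm, m→sm, which concatenates to mm sm mm sm sm sm mm sm.

mmsmmmsmsmsmmmsm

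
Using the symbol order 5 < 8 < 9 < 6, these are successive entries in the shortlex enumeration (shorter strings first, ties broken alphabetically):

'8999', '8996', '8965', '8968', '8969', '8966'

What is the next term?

8655

Find the rightmost character of 8966 below 6, bump it to the next letter, and reset everything to its right to 5.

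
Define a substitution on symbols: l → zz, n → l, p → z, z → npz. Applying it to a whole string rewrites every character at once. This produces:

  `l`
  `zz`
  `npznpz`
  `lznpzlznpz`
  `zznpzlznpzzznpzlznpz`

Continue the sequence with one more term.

Rewriting the 20 symbols of zznpzlznpzzznpzlznpz one by one yields npz npz l z npz zz npz l z npz npz npz l z npz zz npz l z npz; concatenated:

npznpzlznpzzznpzlznpznpznpzlznpzzznpzlznpz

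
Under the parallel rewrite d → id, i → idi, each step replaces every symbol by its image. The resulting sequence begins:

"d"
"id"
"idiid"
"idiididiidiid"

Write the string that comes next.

Rewriting the 13 symbols of idiididiidiid one by one yields idi id idi idi id idi id idi idi id idi idi id; concatenated:

idiididiidiididiididiidiididiidiid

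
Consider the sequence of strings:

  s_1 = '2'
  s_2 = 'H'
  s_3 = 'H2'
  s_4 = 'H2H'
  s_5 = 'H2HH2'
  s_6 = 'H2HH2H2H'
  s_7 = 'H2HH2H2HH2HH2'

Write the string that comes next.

H2HH2H2HH2HH2H2HH2H2H

This is a Fibonacci-style word recurrence s(k) = s(k−1)·s(k−2): e.g. H·2 = H2.
So term 8 is H2HH2H2HH2HH2·H2HH2H2H.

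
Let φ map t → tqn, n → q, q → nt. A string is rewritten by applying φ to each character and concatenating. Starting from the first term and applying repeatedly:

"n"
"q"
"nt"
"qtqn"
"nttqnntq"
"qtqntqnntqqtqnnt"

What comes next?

nttqnntqtqnntqqtqnntnttqnntqqtqn

φ(qtqntqnntqqtqnnt) expands symbol-by-symbol to nt tqn nt q tqn nt q q tqn nt nt tqn nt q q tqn; joining the 16 pieces gives the next term.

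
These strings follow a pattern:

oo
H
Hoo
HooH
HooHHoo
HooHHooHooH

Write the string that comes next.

HooHHooHooHHooHHoo

From term 3 onward, concatenate the last term with the second-to-last: H·oo = Hoo, Hoo·H = HooH, …
The next term joins HooHHooHooH and HooHHoo.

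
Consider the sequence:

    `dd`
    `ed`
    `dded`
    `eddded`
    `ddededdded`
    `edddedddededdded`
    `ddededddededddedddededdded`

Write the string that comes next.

edddedddededddedddededddededddedddededdded

Each term (from the third on) is the two preceding terms concatenated in order: term 3 = dd·ed = dded.
Continuing: edddedddededdded · ddededddededddedddededdded gives term 8.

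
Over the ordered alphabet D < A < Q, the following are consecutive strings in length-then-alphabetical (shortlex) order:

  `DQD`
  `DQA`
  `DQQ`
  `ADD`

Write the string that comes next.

ADA

The successor of ADD increments the rightmost position that isn't already Q and resets every position after it to D.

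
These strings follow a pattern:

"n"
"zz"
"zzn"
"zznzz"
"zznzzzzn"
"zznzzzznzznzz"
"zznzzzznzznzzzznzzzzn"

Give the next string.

This is a Fibonacci-style word recurrence s(k) = s(k−1)·s(k−2): e.g. zz·n = zzn.
Continuing: zznzzzznzznzzzznzzzzn · zznzzzznzznzz gives term 8.

zznzzzznzznzzzznzzzznzznzzzznzznzz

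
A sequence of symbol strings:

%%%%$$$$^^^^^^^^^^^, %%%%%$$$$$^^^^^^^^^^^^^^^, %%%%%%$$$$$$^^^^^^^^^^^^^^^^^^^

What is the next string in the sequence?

%%%%%%%$$$$$$$^^^^^^^^^^^^^^^^^^^^^^^

Reading off run lengths: % runs 4, 5, 6; $ runs 4, 5, 6; ^ runs 11, 15, 19 — each is linear in n, where the shown terms are n = 3, 4, 5.
Setting n = 6 gives 7, 7, 23 characters in each block.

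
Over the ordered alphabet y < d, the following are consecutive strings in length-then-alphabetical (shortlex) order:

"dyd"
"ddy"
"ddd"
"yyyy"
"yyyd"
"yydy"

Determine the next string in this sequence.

yydd

Treat yydy as a base-2 numeral over the given alphabet and add one, carrying through any trailing d's.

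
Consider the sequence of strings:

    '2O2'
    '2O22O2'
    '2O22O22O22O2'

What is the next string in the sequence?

s(k+1) = s(k)·s(k) — each term doubles the last.
One more doubling of 2O22O22O22O2 gives the answer.

2O22O22O22O22O22O22O22O2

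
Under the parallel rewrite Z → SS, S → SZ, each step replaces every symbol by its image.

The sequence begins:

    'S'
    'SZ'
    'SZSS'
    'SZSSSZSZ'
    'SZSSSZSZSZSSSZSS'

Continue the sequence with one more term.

Rewriting the 16 symbols of SZSSSZSZSZSSSZSS one by one yields SZ SS SZ SZ SZ SS SZ SS SZ SS SZ SZ SZ SS SZ SZ; concatenated:

SZSSSZSZSZSSSZSSSZSSSZSZSZSSSZSZ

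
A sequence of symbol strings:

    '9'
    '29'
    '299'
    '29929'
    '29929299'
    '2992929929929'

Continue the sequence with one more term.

Each term (from the third on) is the previous term followed by the one before it: term 3 = 29·9 = 299.
So term 7 is 2992929929929·29929299.

299292992992929929299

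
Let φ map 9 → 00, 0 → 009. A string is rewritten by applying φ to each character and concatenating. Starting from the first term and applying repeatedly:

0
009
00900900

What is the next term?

0090090000900900009009

Rewriting each symbol of 00900900: 0→009, 0→009, 9→00, 0→009, 0→009, 9→00, 0→009, 0→009, which concatenates to 009 009 00 009 009 00 009 009.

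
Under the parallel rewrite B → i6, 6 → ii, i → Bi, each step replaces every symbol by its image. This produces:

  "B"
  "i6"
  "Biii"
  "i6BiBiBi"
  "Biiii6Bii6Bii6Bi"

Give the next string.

i6BiBiBiBiiii6BiBiiii6BiBiiii6Bi

Applying the rule to each of the 16 symbols of Biiii6Bii6Bii6Bi gives the pieces i6 Bi Bi Bi Bi ii i6 Bi Bi ii i6 Bi Bi ii i6 Bi, which concatenate to the answer.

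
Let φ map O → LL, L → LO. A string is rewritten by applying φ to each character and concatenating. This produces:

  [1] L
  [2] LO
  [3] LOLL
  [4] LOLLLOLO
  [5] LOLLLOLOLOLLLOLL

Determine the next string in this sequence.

φ(LOLLLOLOLOLLLOLL) expands symbol-by-symbol to LO LL LO LO LO LL LO LL LO LL LO LO LO LL LO LO; joining the 16 pieces gives the next term.

LOLLLOLOLOLLLOLLLOLLLOLOLOLLLOLO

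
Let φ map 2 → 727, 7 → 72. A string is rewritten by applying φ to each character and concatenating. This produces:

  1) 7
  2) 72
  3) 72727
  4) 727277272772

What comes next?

72727727277272727727277272727

Expanding 727277272772: 7→72, 2→727, 7→72, 2→727, 7→72, 7→72, 2→727, 7→72, 2→727, 7→72, 7→72, 2→727. Concatenated: 72 727 72 727 72 72 727 72 727 72 72 727.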